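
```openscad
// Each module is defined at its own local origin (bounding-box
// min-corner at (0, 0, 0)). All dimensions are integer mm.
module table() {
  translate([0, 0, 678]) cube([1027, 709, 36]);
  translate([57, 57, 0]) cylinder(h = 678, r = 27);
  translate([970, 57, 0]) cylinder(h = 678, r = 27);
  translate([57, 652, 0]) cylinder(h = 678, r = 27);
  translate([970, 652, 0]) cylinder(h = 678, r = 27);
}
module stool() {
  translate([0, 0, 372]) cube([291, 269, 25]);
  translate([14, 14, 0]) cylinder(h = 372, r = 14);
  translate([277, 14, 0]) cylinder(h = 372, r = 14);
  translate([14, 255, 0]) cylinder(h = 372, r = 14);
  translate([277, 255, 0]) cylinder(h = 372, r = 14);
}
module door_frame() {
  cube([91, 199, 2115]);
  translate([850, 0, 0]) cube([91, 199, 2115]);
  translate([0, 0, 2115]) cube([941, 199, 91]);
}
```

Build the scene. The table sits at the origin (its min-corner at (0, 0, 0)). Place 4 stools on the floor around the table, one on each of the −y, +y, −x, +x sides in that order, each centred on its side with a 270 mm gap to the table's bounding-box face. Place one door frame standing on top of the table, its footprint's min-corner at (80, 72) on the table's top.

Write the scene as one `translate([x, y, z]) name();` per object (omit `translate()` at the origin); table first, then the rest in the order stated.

table();
translate([368, -539, 0]) stool();
translate([368, 979, 0]) stool();
translate([-561, 220, 0]) stool();
translate([1297, 220, 0]) stool();
translate([80, 72, 714]) door_frame();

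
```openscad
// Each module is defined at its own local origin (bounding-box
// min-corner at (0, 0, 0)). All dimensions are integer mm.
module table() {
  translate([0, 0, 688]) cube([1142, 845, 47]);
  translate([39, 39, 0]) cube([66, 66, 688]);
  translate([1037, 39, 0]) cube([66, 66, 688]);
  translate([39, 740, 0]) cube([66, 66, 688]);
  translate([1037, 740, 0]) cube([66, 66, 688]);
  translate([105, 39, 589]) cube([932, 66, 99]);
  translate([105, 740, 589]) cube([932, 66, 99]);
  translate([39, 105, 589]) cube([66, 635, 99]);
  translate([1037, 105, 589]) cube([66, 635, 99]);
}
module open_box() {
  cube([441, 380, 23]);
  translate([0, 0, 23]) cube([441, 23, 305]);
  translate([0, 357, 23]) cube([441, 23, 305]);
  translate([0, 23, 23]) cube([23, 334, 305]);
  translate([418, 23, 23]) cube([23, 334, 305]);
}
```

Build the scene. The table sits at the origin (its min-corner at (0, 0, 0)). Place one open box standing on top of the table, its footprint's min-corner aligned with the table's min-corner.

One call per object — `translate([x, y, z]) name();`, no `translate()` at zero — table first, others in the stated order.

table();
translate([0, 0, 735]) open_box();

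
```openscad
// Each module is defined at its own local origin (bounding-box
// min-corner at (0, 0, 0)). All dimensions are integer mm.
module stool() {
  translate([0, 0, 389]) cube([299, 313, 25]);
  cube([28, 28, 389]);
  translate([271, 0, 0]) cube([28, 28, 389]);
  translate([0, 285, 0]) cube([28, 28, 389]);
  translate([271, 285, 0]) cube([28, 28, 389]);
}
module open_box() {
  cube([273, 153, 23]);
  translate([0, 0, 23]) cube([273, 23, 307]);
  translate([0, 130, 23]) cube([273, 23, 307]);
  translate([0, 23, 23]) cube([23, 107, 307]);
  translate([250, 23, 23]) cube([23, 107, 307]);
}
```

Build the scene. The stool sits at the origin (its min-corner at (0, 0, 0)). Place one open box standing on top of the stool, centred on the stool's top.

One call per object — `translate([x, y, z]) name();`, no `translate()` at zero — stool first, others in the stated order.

stool();
translate([13, 80, 414]) open_box();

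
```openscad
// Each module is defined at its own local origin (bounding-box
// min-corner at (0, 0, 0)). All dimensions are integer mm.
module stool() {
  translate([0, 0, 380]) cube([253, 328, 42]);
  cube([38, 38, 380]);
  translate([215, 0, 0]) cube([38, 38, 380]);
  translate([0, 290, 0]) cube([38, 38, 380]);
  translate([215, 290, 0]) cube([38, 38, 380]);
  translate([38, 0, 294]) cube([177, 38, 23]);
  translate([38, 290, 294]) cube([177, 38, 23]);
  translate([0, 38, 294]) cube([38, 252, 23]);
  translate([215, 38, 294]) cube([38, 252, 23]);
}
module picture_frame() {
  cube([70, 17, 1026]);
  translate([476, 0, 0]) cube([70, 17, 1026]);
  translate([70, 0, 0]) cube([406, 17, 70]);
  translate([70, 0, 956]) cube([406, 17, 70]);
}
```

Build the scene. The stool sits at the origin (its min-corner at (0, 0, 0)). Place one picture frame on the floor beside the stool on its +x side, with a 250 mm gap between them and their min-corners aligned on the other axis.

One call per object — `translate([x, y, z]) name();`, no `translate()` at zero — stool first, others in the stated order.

stool();
translate([503, 0, 0]) picture_frame();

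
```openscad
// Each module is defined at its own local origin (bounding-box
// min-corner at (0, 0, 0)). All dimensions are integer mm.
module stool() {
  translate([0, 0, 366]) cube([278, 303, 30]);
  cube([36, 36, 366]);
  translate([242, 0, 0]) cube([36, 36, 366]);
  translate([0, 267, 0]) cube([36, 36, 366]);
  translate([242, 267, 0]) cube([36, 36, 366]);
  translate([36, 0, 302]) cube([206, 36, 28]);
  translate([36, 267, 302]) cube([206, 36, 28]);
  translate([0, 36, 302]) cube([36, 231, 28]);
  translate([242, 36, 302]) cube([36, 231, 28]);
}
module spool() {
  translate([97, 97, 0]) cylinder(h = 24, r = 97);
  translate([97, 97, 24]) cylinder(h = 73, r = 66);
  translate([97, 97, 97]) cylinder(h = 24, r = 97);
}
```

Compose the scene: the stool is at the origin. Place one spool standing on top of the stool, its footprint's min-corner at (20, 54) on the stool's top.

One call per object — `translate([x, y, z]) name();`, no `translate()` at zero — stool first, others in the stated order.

stool();
translate([20, 54, 396]) spool();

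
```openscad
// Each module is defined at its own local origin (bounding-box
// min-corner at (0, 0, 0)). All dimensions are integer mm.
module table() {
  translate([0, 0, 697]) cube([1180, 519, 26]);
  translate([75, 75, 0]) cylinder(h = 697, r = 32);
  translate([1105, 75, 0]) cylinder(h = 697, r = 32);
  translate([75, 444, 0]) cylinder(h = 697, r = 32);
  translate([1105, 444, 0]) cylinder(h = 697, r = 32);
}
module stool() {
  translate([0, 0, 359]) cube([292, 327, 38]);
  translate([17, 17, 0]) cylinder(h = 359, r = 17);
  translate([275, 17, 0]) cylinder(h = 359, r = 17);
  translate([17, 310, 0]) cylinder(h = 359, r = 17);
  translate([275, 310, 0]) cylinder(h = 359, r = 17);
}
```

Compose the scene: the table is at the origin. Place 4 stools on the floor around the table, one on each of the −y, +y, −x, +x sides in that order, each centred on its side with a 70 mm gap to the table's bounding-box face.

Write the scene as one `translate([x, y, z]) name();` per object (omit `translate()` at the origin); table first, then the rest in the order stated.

table();
translate([444, -397, 0]) stool();
translate([444, 589, 0]) stool();
translate([-362, 96, 0]) stool();
translate([1250, 96, 0]) stool();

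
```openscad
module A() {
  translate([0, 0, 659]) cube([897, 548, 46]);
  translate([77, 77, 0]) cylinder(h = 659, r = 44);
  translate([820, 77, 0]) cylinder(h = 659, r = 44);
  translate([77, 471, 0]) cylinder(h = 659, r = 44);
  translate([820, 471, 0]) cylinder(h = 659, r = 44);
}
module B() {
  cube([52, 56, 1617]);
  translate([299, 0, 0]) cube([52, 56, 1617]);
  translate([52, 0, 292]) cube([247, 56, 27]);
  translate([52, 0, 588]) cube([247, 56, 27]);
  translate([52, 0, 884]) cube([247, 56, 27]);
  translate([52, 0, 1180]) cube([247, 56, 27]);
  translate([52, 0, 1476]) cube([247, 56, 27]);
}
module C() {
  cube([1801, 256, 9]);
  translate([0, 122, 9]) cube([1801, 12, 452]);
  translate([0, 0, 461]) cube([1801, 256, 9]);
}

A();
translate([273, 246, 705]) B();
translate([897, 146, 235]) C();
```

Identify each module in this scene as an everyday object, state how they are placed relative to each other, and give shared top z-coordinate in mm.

A is a table. B is a ladder. C is an I-beam. The ladder is on top of the table, centred. The I-beam is beside the table with their tops flush at z = 705. The shared top z-coordinate is 705 mm.

Both tops at z = 705 mm.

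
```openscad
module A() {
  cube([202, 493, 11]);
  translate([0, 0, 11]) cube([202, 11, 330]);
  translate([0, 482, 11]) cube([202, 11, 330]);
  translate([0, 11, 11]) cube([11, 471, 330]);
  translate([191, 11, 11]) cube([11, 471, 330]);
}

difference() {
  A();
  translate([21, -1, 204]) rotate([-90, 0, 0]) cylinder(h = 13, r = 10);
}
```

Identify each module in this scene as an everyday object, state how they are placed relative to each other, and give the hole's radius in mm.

A is an open box. The open box has a circular hole through its front wall. The hole's radius is 10 mm.

The subtracted cylinder has r = 10 mm.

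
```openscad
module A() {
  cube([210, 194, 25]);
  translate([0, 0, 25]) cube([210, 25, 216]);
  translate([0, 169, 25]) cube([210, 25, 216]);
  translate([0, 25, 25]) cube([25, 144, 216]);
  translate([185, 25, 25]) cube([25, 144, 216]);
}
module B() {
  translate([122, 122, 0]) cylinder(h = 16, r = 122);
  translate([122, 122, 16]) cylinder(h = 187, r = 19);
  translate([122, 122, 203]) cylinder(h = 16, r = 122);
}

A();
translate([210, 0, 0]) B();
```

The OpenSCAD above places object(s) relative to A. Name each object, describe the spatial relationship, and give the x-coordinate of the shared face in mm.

The open box's +x face and the spool's −x face are both at x = 210 mm.

A is an open box. B is a spool. The spool is against the open box's +x side, with their −y faces flush. The x-coordinate of the shared face is 210 mm.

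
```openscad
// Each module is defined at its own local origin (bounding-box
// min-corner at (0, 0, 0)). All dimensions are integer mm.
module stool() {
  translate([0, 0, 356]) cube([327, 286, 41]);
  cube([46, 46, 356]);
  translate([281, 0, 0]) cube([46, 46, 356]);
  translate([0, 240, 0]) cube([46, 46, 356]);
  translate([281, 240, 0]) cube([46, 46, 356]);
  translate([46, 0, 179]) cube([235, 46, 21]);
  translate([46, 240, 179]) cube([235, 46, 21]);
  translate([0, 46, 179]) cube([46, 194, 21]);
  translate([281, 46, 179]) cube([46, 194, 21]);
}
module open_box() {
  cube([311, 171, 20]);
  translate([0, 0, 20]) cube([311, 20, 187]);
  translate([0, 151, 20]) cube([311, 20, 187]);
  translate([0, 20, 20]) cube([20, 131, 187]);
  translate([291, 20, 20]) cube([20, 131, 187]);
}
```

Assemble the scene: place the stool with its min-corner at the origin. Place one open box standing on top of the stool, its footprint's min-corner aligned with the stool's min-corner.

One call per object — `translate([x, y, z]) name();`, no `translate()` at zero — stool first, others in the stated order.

stool();
translate([0, 0, 397]) open_box();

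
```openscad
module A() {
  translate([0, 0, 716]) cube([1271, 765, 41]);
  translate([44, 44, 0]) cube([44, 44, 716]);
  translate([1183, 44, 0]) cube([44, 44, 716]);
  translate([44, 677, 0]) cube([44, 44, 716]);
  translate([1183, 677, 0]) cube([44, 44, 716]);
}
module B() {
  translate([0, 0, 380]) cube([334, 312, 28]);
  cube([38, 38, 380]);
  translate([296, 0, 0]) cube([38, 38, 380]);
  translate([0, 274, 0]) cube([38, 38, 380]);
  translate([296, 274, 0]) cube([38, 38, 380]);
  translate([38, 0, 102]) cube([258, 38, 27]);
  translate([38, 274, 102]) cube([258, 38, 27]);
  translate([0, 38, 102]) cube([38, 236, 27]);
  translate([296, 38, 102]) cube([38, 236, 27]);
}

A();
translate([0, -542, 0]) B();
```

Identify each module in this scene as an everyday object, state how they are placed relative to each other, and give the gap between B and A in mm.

A is a table. B is a stool. The stool is on the floor beside the table on its −y side. The gap between the stool and the table is 230 mm.

The stool's nearest face is 230 mm from the table's −y face.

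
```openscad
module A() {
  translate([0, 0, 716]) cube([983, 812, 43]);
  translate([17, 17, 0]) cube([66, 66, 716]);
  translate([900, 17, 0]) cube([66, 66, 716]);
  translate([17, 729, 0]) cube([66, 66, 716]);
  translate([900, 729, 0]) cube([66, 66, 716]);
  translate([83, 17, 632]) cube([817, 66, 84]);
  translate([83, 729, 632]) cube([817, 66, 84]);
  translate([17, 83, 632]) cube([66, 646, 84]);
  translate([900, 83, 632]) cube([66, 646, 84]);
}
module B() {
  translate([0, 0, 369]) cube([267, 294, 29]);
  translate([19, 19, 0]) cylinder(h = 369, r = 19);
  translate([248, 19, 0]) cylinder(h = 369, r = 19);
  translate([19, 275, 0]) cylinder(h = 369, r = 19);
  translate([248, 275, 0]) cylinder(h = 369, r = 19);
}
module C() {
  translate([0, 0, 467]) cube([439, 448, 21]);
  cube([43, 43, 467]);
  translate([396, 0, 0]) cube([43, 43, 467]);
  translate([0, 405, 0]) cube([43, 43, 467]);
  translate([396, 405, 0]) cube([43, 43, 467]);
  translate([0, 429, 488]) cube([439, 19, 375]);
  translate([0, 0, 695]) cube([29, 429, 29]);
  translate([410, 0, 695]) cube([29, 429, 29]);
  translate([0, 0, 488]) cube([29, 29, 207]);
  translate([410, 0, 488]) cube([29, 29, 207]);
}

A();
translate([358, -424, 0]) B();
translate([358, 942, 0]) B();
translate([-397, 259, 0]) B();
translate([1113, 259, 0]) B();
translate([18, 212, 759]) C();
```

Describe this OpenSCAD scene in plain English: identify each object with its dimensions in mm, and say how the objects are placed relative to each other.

A is a table with a 983×812 mm rectangular top, 43 mm thick, top surface at z = 759 mm, supported by four 66×66 mm square legs, each inset 17 mm from the nearest pair of top edges, running from the floor. Four apron rails, 66 mm thick and 84 mm tall, run between adjacent legs with their top edges flush with the underside of the top and their outer faces flush with the legs' outer faces.

B is a four-legged stool. The seat is 267×294 mm, 29 mm thick, top at z = 398 mm. It stands on four round legs, each 38 mm in diameter, from z = 0 to the seat underside, each leg's axis is inset half a diameter from the nearest pair of seat edges (so the leg's bounding box is flush with the corner).

C is a chair: 439×448 mm seat, 21 mm thick, top at z = 488 mm, on four 43 mm square corner legs flush with the seat edges. A 19 mm thick backrest slab spans the full seat width, extending 375 mm above the seat top, its back face flush with the seat's +y edge. Two armrests of 29×29 mm section run along each side from the seat's front edge to the front of the backrest, top faces 236 mm above the seat top and outer faces flush with the seat's x-edges; a 29×29 mm post under the front of each armrest stands on the seat at the front corner.

Four stools sit around the table at the −y, +y, −x, +x sides. The chair is on top of the table.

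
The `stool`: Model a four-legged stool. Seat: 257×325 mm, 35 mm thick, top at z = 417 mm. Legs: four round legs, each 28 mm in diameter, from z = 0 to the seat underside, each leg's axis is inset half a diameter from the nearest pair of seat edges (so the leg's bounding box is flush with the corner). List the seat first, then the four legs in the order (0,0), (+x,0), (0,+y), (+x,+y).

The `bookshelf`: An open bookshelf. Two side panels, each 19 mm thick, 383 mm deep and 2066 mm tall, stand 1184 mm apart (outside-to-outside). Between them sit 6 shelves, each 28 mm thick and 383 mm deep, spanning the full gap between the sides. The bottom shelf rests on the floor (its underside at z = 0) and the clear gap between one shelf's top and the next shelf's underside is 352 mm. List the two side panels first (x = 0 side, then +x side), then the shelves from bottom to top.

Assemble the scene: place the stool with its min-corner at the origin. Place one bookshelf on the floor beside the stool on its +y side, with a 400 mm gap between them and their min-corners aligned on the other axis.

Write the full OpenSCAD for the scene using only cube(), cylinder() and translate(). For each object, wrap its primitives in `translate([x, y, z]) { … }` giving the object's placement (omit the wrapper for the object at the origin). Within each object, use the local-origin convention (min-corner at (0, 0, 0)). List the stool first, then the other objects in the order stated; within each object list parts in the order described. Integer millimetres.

translate([0, 0, 382]) cube([257, 325, 35]);
translate([14, 14, 0]) cylinder(h = 382, r = 14);
translate([243, 14, 0]) cylinder(h = 382, r = 14);
translate([14, 311, 0]) cylinder(h = 382, r = 14);
translate([243, 311, 0]) cylinder(h = 382, r = 14);
translate([0, 725, 0]) {
  cube([19, 383, 2066]);
  translate([1165, 0, 0]) cube([19, 383, 2066]);
  translate([19, 0, 0]) cube([1146, 383, 28]);
  translate([19, 0, 380]) cube([1146, 383, 28]);
  translate([19, 0, 760]) cube([1146, 383, 28]);
  translate([19, 0, 1140]) cube([1146, 383, 28]);
  translate([19, 0, 1520]) cube([1146, 383, 28]);
  translate([19, 0, 1900]) cube([1146, 383, 28]);
}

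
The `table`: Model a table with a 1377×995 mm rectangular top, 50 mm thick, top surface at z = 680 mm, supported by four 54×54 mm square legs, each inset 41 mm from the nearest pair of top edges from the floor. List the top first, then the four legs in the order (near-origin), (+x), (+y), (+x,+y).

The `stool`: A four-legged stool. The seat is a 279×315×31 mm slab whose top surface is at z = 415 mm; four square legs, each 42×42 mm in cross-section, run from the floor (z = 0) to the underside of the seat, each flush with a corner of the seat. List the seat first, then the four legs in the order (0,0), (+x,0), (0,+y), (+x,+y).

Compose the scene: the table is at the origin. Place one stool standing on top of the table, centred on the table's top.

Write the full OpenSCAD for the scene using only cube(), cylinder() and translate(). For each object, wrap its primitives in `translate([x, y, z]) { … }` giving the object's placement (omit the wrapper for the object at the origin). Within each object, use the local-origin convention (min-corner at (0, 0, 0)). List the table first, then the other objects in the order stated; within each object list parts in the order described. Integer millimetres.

translate([0, 0, 630]) cube([1377, 995, 50]);
translate([41, 41, 0]) cube([54, 54, 630]);
translate([1282, 41, 0]) cube([54, 54, 630]);
translate([41, 900, 0]) cube([54, 54, 630]);
translate([1282, 900, 0]) cube([54, 54, 630]);
translate([549, 340, 680]) {
  translate([0, 0, 384]) cube([279, 315, 31]);
  cube([42, 42, 384]);
  translate([237, 0, 0]) cube([42, 42, 384]);
  translate([0, 273, 0]) cube([42, 42, 384]);
  translate([237, 273, 0]) cube([42, 42, 384]);
}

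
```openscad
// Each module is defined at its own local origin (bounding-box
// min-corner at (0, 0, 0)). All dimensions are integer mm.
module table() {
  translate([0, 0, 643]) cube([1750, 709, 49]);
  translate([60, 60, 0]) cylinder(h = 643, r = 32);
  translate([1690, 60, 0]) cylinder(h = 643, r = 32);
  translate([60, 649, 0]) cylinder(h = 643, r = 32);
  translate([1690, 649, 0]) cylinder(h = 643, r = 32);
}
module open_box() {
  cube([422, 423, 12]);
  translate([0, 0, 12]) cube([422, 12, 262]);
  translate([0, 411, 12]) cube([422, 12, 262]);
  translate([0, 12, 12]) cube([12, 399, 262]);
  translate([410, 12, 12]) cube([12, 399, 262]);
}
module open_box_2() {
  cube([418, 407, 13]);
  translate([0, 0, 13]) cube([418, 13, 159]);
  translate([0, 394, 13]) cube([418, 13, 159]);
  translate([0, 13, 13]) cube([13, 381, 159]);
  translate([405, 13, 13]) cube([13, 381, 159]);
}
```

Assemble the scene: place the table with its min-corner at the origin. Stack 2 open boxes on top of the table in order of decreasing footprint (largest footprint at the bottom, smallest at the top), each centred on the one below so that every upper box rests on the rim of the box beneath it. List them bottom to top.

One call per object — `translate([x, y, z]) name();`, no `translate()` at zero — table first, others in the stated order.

table();
translate([664, 143, 692]) open_box();
translate([666, 151, 966]) open_box_2();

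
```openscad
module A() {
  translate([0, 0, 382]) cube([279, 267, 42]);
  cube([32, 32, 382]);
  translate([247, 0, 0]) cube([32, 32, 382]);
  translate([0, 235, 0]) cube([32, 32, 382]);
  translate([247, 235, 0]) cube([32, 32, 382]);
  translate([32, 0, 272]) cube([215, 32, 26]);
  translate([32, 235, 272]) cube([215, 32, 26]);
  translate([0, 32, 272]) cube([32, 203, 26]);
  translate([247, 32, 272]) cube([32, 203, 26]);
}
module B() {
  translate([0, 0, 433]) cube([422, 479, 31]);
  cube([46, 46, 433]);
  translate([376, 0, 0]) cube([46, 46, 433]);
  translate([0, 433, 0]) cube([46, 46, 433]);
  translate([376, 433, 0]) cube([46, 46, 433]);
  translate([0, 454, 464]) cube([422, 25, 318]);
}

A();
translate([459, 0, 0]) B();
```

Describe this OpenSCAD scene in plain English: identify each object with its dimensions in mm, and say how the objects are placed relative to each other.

A is a four-legged stool. The seat is 279×267 mm, 42 mm thick, top at z = 424 mm. It stands on four square legs, each 32×32 mm in cross-section, from z = 0 to the seat underside, each flush with a corner of the seat. Four stretchers, 32 mm wide and 26 mm tall, connect adjacent legs with their undersides at z = 272 mm, each running between the inner faces of the legs it joins and aligned with the legs' outer faces on the other axis.

B is a chair: 422×479 mm seat, 31 mm thick, top at z = 464 mm, on four 46 mm square corner legs flush with the seat edges. A 25 mm thick backrest slab spans the full seat width, extending 318 mm above the seat top, its back face flush with the seat's +y edge.

The chair is on the floor beside the stool on its +x side.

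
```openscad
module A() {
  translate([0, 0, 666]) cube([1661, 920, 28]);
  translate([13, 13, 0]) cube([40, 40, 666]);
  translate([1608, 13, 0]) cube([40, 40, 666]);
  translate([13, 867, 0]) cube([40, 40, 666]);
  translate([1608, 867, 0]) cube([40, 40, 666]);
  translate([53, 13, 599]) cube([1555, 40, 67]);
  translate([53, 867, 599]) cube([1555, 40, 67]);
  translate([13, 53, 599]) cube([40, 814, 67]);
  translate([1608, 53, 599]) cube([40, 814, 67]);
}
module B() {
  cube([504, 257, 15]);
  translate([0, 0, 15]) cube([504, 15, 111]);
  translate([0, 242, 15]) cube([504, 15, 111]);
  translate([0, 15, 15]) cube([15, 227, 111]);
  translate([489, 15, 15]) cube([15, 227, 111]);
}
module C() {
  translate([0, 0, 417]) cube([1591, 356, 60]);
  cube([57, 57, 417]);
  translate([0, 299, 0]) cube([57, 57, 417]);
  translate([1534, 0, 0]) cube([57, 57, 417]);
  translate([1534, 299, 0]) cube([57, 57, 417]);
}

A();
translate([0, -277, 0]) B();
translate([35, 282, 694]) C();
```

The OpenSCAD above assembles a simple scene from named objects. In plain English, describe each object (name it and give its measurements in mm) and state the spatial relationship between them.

A is a table: top 1661 mm (x) × 920 mm (y), 28 mm thick, upper face at z = 694 mm, on four 40×40 mm square legs, each inset 13 mm from the nearest pair of top edges, running from z = 0 to the bottom of the top. Four apron rails, 40 mm thick and 67 mm tall, run between adjacent legs with their top edges flush with the underside of the top and their outer faces flush with the legs' outer faces.

B is an open storage box with external size 504×257×126 mm and wall thickness 15 mm (the base is also 15 mm thick). The base covers the whole footprint; the four walls stand on the base, with the y-facing walls full-width and the x-facing walls fitting between their inner faces.

C is a long wooden bench with a 1591 mm (x) × 356 mm (y) seat, 60 mm thick, its top surface 477 mm above the floor. Four 57 mm square legs at the seat corners, flush with the edges, run from z = 0 to the seat underside.

The open box is on the floor beside the table on its −y side. The bench is on top of the table, centred.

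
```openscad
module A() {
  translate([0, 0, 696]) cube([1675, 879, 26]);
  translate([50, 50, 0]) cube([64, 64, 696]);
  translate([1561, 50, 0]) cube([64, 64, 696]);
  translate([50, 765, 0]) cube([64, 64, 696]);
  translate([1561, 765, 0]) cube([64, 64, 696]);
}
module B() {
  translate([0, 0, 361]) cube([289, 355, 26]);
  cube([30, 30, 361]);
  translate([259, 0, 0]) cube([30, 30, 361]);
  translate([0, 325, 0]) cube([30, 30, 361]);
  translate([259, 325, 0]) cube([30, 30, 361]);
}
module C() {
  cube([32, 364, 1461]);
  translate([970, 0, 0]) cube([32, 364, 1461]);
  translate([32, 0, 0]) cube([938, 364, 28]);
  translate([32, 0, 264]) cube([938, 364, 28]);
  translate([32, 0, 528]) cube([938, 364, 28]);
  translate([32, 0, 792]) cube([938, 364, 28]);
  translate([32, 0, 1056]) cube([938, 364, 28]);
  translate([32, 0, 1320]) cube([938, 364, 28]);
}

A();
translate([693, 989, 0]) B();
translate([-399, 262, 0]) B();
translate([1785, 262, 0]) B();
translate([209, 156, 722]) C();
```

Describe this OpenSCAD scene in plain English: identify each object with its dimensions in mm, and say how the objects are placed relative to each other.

A is a table with a 1675×879 mm rectangular top, 26 mm thick, top surface at z = 722 mm, supported by four 64×64 mm square legs, each inset 50 mm from the nearest pair of top edges, running from the floor.

B is a simple wooden stool: a rectangular seat 289 mm (x) by 355 mm (y), 26 mm thick, top face at z = 387 mm, on four square legs, each 30×30 mm in cross-section. The legs rest on z = 0, each flush with a corner of the seat.

C is an open bookshelf. Two side panels, each 32 mm thick, 364 mm deep and 1461 mm tall, stand 1002 mm apart (outside-to-outside). Between them sit 6 shelves, each 28 mm thick and 364 mm deep, spanning the full gap between the sides. The bottom shelf rests on the floor (its underside at z = 0) and the clear gap between one shelf's top and the next shelf's underside is 236 mm.

Three stools sit around the table at the +y, −x, +x sides. The bookshelf is on top of the table.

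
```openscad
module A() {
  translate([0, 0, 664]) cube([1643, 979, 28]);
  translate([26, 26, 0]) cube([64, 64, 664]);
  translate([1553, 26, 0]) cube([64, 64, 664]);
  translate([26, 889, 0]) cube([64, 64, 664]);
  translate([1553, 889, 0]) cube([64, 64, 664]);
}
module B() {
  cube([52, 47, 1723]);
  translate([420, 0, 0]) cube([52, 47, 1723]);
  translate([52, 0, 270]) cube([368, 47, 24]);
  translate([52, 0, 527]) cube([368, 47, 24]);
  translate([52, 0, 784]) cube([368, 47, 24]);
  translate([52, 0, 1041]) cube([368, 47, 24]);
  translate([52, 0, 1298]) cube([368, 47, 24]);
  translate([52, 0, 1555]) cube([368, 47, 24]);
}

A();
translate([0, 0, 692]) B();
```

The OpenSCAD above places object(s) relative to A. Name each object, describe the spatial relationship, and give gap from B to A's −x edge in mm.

The ladder's min-x is at 0; the table's min-x is 0; gap = 0 mm.

A is a table. B is a ladder. The ladder is on top of the table. The gap from the ladder to the table's −x edge is 0 mm.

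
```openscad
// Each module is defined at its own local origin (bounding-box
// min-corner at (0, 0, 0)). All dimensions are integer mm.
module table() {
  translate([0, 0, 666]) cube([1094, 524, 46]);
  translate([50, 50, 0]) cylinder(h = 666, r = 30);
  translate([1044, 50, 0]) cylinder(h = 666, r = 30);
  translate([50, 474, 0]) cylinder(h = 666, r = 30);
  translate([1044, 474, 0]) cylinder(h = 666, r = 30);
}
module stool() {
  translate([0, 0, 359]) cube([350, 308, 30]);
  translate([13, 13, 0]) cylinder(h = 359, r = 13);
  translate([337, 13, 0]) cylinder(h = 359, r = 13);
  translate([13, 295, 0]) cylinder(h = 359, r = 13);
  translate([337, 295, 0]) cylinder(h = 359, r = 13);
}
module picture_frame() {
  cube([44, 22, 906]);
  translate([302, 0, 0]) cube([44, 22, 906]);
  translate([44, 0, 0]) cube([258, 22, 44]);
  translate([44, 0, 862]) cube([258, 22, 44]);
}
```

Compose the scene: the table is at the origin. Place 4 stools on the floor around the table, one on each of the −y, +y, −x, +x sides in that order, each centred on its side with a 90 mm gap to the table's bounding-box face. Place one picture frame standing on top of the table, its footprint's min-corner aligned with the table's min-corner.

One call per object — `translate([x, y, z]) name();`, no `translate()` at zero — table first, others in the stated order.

table();
translate([372, -398, 0]) stool();
translate([372, 614, 0]) stool();
translate([-440, 108, 0]) stool();
translate([1184, 108, 0]) stool();
translate([0, 0, 712]) picture_frame();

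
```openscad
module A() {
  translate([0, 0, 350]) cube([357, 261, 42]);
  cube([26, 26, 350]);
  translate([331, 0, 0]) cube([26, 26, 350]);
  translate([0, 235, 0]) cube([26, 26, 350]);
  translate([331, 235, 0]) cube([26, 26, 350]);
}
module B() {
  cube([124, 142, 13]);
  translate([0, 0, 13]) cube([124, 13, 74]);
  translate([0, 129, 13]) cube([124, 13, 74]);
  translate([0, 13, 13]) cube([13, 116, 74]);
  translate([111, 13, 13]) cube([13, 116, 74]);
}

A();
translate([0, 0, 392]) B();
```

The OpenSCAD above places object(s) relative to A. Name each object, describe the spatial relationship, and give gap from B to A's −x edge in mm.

A is a stool. B is an open box. The open box is on top of the stool. The gap from the open box to the stool's −x edge is 0 mm.

The open box's min-x is at 0; the stool's min-x is 0; gap = 0 mm.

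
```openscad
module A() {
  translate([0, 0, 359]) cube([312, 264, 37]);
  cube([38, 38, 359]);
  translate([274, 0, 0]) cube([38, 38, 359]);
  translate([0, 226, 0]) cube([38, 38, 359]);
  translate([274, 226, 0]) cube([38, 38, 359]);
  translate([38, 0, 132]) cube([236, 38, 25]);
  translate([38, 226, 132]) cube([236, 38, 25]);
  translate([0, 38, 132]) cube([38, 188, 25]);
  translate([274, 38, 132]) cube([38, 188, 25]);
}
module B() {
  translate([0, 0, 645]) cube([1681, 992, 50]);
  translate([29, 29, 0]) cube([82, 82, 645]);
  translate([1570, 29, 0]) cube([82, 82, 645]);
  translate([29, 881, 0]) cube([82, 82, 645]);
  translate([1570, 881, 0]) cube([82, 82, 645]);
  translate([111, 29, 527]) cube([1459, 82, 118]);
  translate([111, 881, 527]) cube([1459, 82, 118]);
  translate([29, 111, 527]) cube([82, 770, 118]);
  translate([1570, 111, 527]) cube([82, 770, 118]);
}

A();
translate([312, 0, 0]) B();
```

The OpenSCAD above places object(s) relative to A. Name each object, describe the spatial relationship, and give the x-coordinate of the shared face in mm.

The stool's +x face and the table's −x face are both at x = 312 mm.

A is a stool. B is a table. The table is against the stool's +x side, with their −y faces flush. The x-coordinate of the shared face is 312 mm.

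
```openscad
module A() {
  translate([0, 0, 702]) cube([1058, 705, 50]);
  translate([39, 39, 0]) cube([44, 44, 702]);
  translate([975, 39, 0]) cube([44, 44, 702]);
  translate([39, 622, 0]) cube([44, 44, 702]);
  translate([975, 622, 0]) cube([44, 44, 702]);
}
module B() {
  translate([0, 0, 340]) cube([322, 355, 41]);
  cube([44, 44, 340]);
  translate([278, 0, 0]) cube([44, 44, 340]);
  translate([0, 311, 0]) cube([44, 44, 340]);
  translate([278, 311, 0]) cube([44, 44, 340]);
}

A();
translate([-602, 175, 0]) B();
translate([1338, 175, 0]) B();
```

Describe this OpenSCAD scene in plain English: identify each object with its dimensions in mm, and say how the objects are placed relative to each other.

A is a table: top 1058 mm (x) × 705 mm (y), 50 mm thick, upper face at z = 752 mm, on four 44×44 mm square legs, each inset 39 mm from the nearest pair of top edges, running from z = 0 to the bottom of the top.

B is a four-legged stool. The seat is 322×355 mm, 41 mm thick, top at z = 381 mm. It stands on four square legs, each 44×44 mm in cross-section, from z = 0 to the seat underside, each flush with a corner of the seat.

Two stools sit around the table at the −x, +x sides.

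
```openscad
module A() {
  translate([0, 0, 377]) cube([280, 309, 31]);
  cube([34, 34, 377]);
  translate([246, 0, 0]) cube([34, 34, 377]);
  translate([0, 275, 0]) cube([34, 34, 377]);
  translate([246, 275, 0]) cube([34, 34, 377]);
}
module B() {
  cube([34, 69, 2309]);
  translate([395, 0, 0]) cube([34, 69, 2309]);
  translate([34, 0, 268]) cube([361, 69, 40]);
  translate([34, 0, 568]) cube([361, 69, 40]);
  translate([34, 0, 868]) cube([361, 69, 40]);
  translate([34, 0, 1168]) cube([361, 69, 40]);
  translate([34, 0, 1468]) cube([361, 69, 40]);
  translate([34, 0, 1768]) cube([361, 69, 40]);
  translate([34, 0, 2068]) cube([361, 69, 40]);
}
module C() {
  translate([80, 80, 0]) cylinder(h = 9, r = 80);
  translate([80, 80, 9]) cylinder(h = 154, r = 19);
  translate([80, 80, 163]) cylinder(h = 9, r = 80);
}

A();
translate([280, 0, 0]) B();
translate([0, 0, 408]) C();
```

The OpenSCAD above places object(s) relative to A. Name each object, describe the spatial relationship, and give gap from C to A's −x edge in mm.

A is a stool. B is a ladder. C is a spool. The ladder is against the stool's +x side, with their −y faces flush. The spool is on top of the stool. The gap from the spool to the stool's −x edge is 0 mm.

The spool's min-x is at 0; the stool's min-x is 0; gap = 0 mm.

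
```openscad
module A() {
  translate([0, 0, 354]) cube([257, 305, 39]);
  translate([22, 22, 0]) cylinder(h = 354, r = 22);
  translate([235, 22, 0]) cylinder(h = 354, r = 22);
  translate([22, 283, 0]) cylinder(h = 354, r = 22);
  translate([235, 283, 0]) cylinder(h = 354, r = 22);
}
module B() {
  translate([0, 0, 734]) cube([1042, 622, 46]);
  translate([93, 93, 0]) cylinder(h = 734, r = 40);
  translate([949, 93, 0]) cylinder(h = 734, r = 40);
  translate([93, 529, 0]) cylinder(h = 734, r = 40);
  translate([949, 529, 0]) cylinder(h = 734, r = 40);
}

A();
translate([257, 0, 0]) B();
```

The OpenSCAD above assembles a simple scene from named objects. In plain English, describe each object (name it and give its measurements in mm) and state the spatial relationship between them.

A is a simple wooden stool: a rectangular seat 257 mm (x) by 305 mm (y), 39 mm thick, top face at z = 393 mm, on four round legs, each 44 mm in diameter. The legs rest on z = 0, each leg's axis is inset half a diameter from the nearest pair of seat edges (so the leg's bounding box is flush with the corner).

B is a rectangular dining table. The top is 1042×622×46 mm with its upper surface at z = 780 mm. It stands on four round legs of 80 mm diameter, each leg's bounding box inset 53 mm from the nearest pair of top edges, running from the floor to the underside of the top.

The table is against the stool's +x side, with their −y faces flush.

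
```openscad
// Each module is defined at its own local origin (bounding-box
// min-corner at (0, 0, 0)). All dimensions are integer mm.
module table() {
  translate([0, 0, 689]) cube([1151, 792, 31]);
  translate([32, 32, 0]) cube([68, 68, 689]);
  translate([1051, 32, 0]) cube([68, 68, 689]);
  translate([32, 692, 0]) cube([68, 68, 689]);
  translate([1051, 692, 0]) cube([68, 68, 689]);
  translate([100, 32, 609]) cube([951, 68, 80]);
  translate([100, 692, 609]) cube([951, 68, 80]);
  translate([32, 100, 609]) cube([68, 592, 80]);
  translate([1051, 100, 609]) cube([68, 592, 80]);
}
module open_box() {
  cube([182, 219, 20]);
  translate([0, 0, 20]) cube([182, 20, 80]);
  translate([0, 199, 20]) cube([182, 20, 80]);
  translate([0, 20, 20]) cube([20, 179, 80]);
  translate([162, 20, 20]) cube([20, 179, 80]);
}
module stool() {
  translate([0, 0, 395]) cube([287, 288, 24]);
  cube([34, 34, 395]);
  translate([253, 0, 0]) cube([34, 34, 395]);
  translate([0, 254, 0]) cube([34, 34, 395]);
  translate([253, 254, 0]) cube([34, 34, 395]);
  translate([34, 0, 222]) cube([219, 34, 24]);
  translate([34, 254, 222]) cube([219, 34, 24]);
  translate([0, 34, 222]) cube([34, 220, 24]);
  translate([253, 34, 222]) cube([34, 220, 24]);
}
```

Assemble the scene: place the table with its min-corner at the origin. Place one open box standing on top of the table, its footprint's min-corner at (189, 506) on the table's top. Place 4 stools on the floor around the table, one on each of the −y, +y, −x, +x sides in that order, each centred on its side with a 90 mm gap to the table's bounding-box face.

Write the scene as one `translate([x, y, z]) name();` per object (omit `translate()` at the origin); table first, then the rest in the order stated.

table();
translate([189, 506, 720]) open_box();
translate([432, -378, 0]) stool();
translate([432, 882, 0]) stool();
translate([-377, 252, 0]) stool();
translate([1241, 252, 0]) stool();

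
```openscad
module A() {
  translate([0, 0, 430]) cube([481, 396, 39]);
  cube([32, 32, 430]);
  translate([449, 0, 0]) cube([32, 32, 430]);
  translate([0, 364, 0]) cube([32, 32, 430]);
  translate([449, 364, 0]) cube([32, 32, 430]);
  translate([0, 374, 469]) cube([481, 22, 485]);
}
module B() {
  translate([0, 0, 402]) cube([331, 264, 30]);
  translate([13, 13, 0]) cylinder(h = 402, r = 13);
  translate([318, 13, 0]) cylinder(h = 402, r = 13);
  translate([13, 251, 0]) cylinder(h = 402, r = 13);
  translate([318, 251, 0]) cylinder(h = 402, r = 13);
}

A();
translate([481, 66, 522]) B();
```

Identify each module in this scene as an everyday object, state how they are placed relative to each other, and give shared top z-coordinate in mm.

A is a chair. B is a stool. The stool is beside the chair with their tops flush at z = 954. The shared top z-coordinate is 954 mm.

Both tops at z = 954 mm.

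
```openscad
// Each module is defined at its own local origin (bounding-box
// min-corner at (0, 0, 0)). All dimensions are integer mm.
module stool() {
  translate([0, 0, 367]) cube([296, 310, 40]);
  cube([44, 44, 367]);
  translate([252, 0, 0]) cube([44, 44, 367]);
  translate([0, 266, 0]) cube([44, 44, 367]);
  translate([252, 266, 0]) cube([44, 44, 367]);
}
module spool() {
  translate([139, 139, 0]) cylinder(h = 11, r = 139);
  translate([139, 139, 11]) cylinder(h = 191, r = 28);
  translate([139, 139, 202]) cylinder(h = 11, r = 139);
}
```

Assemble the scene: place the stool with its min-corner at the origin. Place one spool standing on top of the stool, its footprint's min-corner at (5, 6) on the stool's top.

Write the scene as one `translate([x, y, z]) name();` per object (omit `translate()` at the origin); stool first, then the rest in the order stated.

stool();
translate([5, 6, 407]) spool();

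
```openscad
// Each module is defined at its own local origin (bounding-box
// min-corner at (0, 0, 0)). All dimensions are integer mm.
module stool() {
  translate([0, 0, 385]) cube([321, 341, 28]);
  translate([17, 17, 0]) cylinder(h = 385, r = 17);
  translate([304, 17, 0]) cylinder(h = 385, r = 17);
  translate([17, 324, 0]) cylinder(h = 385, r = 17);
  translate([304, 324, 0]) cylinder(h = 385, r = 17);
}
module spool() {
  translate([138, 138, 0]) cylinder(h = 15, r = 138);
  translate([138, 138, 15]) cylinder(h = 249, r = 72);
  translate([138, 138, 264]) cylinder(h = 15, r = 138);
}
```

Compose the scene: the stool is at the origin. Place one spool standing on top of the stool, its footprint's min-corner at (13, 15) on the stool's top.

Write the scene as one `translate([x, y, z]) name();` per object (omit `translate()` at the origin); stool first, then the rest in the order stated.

stool();
translate([13, 15, 413]) spool();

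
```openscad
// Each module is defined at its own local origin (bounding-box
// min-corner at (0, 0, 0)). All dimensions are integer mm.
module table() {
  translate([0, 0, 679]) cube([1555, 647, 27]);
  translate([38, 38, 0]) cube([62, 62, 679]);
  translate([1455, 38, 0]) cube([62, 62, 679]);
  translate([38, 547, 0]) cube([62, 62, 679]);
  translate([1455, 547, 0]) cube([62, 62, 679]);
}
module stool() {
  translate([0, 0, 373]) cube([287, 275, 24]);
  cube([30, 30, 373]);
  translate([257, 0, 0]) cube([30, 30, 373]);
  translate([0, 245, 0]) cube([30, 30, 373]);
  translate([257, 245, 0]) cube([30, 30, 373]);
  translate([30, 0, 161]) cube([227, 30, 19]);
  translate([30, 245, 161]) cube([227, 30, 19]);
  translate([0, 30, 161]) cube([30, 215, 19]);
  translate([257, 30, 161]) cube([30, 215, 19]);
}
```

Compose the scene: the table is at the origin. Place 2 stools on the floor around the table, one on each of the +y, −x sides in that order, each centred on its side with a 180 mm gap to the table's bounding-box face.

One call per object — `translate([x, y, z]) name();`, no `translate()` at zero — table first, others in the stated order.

table();
translate([634, 827, 0]) stool();
translate([-467, 186, 0]) stool();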